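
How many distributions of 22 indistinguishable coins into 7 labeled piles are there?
C(22+7-1, 7-1) = C(28, 6) = 376740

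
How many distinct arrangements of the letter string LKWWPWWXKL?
10! / (4! × 2! × 2! × 1! × 1!) = 37800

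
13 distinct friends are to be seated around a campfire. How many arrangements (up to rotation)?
Circular: fix one position, arrange the rest. (13-1)! = 479001600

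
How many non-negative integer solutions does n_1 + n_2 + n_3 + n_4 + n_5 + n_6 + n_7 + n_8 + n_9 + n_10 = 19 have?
C(19+10-1, 10-1) = C(28, 9) = 6906900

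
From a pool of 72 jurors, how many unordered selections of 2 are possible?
C(72,2) = 72!/(2!×70!) = 2556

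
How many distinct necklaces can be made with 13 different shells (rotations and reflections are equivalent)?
(13-1)!/2 = 479001600/2 = 239500800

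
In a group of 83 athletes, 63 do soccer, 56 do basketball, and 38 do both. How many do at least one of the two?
|A∪B| = |A| + |B| - |A∩B| = 63 + 56 - 38 = 81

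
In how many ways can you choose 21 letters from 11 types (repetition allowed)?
C(21+11-1, 11-1) = C(31, 10) = 44352165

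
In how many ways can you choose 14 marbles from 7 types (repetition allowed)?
C(14+7-1, 7-1) = C(20, 6) = 38760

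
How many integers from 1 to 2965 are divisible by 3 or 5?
⌊2965/3⌋ + ⌊2965/5⌋ - ⌊2965/15⌋ = 988 + 593 - 197 = 1384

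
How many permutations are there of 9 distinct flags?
9! = 362880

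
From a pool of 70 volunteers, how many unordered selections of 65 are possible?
C(70,65) = 70!/(65!×5!) = 12103014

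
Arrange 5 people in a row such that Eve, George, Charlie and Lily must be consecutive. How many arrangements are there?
Treat the 4 as one block: (5-4+1)! × 4! = 2 × 24 = 48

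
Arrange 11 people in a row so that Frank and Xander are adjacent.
Treat as block: (11-1)! × 2! = 3628800 × 2 = 7257600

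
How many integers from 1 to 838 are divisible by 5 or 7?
⌊838/5⌋ + ⌊838/7⌋ - ⌊838/35⌋ = 167 + 119 - 23 = 263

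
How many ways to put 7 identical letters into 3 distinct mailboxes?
C(7+3-1, 3-1) = C(9, 2) = 36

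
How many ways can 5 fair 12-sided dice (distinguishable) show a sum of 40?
Coefficient of x^40 in (x + x² + ... + x^12)^5. By inclusion-exclusion on dice exceeding 12: Σ_j (-1)^j C(5,j)·C(40-1-12j, 4) = C(5,0)·C(39,4) - C(5,1)·C(27,4) + C(5,2)·C(15,4) = 1·82251 - 5·17550 + 10·1365 = 8151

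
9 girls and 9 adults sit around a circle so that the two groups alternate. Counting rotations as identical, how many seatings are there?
Fix one of the girls: (9-1)! ways for the remaining girls, × 9! ways for the adults = 40320 × 362880 = 14631321600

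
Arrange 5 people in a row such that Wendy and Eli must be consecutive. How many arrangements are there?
Treat the 2 as one block: (5-2+1)! × 2! = 24 × 2 = 48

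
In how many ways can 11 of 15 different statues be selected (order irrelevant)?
C(15,11) = 15!/(11!×4!) = 1365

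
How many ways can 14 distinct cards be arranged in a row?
14! = 87178291200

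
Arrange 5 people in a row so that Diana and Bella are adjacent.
Treat as block: (5-1)! × 2! = 24 × 2 = 48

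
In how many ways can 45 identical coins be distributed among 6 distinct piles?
C(45+6-1, 6-1) = C(50, 5) = 2118760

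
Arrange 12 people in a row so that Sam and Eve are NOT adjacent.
Total - adjacent = 12! - (12-1)!×2 = 479001600 - 79833600 = 399168000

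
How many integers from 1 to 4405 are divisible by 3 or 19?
⌊4405/3⌋ + ⌊4405/19⌋ - ⌊4405/57⌋ = 1468 + 231 - 77 = 1622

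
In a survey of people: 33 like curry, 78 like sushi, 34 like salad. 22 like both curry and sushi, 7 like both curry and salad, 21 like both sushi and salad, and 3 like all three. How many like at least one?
|A∪B∪C| = 33+78+34-22-7-21+3 = 98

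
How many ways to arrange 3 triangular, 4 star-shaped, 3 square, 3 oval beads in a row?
13! / (3! × 4! × 3! × 3!) = 1201200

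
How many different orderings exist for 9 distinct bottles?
9! = 362880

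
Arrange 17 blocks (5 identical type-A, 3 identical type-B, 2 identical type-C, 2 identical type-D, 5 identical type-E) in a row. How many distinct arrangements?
17! / (5! × 3! × 2! × 2! × 5!) = 1029188160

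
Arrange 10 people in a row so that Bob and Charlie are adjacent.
Treat as block: (10-1)! × 2! = 362880 × 2 = 725760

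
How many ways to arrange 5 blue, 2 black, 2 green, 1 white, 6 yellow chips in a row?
16! / (5! × 2! × 2! × 1! × 6!) = 60540480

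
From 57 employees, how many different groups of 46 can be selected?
C(57,46) = 57!/(46!×11!) = 184509266760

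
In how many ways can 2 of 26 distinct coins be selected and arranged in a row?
P(26,2) = 26!/(26-2)! = 650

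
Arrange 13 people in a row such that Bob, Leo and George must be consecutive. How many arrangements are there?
Treat the 3 as one block: (13-3+1)! × 3! = 39916800 × 6 = 239500800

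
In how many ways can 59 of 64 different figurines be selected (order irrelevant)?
C(64,59) = 64!/(59!×5!) = 7624512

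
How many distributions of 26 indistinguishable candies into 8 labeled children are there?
C(26+8-1, 8-1) = C(33, 7) = 4272048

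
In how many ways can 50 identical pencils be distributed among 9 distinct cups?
C(50+9-1, 9-1) = C(58, 8) = 1916797311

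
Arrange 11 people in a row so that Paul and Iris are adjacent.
Treat as block: (11-1)! × 2! = 3628800 × 2 = 7257600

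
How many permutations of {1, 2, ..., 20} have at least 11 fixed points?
Exactly j fixed points: C(20,j)·!(20-j); sum over j ≥ 11 (derangement numbers via !m = (m-1)·(!(m-1) + !(m-2)): !0..!9 = 1, 0, 1, 2, 9, 44, 265, 1854, 14833, 133496). Σ_{j=11}^{20} C(20,j)·!(20-j) = C(20,11)·!9 + C(20,12)·!8 + C(20,13)·!7 + C(20,14)·!6 + C(20,15)·!5 + C(20,16)·!4 + C(20,17)·!3 + C(20,18)·!2 + C(20,19)·!1 + C(20,20)·!0 = 167960·133496 + 125970·14833 + 77520·1854 + 38760·265 + 15504·44 + 4845·9 + 1140·2 + 190·1 + 20·0 + 1·1 = 24445222902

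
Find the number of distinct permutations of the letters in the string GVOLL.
5! / (1! × 1! × 1! × 2!) = 60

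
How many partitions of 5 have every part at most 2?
Let r_j(i) = number of partitions of i into parts ≤ j, for i = 0..5. r_1(i) = 1 for all i; r_j(i) = r_{j-1}(i) + r_j(i-j). Rows j = 2..2: ≤2: 1 1 2 2 3 3. r_2(5) = 3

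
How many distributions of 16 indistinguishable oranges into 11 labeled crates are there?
C(16+11-1, 11-1) = C(26, 10) = 5311735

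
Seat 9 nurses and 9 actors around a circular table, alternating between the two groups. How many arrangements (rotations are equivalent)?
Fix one of the nurses: (9-1)! ways for the remaining nurses, × 9! ways for the actors = 40320 × 362880 = 14631321600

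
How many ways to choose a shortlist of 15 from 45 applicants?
C(45,15) = 45!/(15!×30!) = 344867425584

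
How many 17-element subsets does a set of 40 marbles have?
C(40,17) = 40!/(17!×23!) = 88732378800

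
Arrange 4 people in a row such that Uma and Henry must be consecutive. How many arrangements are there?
Treat the 2 as one block: (4-2+1)! × 2! = 6 × 2 = 12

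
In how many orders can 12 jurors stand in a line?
12! = 479001600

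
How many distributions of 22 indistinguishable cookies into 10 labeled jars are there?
C(22+10-1, 10-1) = C(31, 9) = 20160075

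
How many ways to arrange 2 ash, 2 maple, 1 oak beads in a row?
5! / (2! × 2! × 1!) = 30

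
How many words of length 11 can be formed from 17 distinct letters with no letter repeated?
P(17,11) = 17!/(17-11)! = 494010316800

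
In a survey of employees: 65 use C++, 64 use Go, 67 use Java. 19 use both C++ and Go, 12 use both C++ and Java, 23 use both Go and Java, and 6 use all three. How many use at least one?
|A∪B∪C| = 65+64+67-19-12-23+6 = 148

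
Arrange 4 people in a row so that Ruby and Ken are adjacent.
Treat as block: (4-1)! × 2! = 6 × 2 = 12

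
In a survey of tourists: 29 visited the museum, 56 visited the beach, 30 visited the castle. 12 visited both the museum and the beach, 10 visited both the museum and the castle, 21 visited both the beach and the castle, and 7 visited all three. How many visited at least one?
|A∪B∪C| = 29+56+30-12-10-21+7 = 79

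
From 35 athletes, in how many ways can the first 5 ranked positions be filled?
P(35,5) = 35!/(35-5)! = 38955840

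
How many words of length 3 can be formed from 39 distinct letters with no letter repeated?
P(39,3) = 39!/(39-3)! = 54834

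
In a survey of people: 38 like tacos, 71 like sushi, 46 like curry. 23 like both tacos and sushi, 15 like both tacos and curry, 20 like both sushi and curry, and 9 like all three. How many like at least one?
|A∪B∪C| = 38+71+46-23-15-20+9 = 106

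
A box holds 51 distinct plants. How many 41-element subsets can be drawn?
C(51,41) = 51!/(41!×10!) = 12777711870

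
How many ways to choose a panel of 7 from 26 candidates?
C(26,7) = 26!/(7!×19!) = 657800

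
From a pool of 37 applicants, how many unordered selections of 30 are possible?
C(37,30) = 37!/(30!×7!) = 10295472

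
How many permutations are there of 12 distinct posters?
12! = 479001600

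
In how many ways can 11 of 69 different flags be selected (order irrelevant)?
C(69,11) = 69!/(11!×58!) = 1823810410032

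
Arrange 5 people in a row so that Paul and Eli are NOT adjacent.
Total - adjacent = 5! - (5-1)!×2 = 120 - 48 = 72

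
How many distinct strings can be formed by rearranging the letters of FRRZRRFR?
8! / (2! × 5! × 1!) = 168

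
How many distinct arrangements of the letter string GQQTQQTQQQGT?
12! / (3! × 7! × 2!) = 7920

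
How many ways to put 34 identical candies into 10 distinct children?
C(34+10-1, 10-1) = C(43, 9) = 563921995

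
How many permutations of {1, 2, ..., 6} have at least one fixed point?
Complement of the derangements. !6 = Σ_{j=0}^{6} (-1)^j·6!/j! = 720 - 720 + 360 - 120 + 30 - 6 + 1 = 265. 6! - !6 = 720 - 265 = 455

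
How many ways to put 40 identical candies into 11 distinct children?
C(40+11-1, 11-1) = C(50, 10) = 10272278170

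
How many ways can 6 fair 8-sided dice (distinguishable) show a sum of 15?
Coefficient of x^15 in (x + x² + ... + x^8)^6. By inclusion-exclusion on dice exceeding 8: Σ_j (-1)^j C(6,j)·C(15-1-8j, 5) = C(6,0)·C(14,5) - C(6,1)·C(6,5) = 1·2002 - 6·6 = 1966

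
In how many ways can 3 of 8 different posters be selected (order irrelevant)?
C(8,3) = 8!/(3!×5!) = 56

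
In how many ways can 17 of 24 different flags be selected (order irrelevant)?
C(24,17) = 24!/(17!×7!) = 346104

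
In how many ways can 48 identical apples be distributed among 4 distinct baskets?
C(48+4-1, 4-1) = C(51, 3) = 20825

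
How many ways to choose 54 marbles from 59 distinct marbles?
C(59,54) = 59!/(54!×5!) = 5006386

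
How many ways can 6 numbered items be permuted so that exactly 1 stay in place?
Choose the 1 fixed point C(6,1) = 6, derange the rest: !5 = Σ_{j=0}^{5} (-1)^j·5!/j! = 120 - 120 + 60 - 20 + 5 - 1 = 44. Product = 6 × 44 = 264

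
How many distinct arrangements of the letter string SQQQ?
4! / (1! × 3!) = 4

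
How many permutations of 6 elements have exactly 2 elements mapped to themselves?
Choose the 2 fixed points C(6,2) = 15, derange the rest: !4 = Σ_{j=0}^{4} (-1)^j·4!/j! = 24 - 24 + 12 - 4 + 1 = 9. Product = 15 × 9 = 135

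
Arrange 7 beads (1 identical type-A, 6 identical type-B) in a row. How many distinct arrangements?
7! / (1! × 6!) = 7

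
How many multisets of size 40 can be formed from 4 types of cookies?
C(40+4-1, 4-1) = C(43, 3) = 12341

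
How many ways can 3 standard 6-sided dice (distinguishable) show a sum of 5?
Coefficient of x^5 in (x + x² + ... + x^6)^3. By inclusion-exclusion on dice exceeding 6: Σ_j (-1)^j C(3,j)·C(5-1-6j, 2) = C(3,0)·C(4,2) = 1·6 = 6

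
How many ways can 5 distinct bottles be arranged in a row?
5! = 120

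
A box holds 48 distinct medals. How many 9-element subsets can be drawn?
C(48,9) = 48!/(9!×39!) = 1677106640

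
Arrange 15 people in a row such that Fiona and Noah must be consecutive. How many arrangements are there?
Treat the 2 as one block: (15-2+1)! × 2! = 87178291200 × 2 = 174356582400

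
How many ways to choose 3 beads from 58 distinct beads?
C(58,3) = 58!/(3!×55!) = 30856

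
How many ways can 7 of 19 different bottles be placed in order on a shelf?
P(19,7) = 19!/(19-7)! = 253955520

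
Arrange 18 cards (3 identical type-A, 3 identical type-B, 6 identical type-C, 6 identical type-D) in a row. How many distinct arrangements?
18! / (3! × 3! × 6! × 6!) = 343062720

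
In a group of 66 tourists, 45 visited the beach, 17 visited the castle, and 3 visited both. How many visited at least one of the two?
|A∪B| = |A| + |B| - |A∩B| = 45 + 17 - 3 = 59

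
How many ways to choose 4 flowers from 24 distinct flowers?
C(24,4) = 24!/(4!×20!) = 10626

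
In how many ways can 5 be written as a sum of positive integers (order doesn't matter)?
Pentagonal recurrence p(n) = p(n-1) + p(n-2) - p(n-5) - p(n-7) + p(n-12) + p(n-15) - ... gives p(0..4) = 1, 1, 2, 3, 5. p(5) = p(4) + p(3) - p(0) = 5 + 3 - 1 = 7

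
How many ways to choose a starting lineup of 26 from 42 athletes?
C(42,26) = 42!/(26!×16!) = 166509721602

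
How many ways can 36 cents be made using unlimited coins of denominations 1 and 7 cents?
Coefficient of x^36 in 1/(1-x^1) · 1/(1-x^7). Use j coins of 7 for j = 0..⌊36/7⌋ = 5, the rest in 1s: 5 + 1 = 6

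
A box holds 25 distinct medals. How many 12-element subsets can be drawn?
C(25,12) = 25!/(12!×13!) = 5200300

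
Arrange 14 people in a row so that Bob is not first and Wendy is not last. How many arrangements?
By inclusion-exclusion: 14! - 2×(14-1)! + (14-2)! = 87178291200 - 12454041600 + 479001600 = 75203251200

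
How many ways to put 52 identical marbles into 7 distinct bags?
C(52+7-1, 7-1) = C(58, 6) = 40475358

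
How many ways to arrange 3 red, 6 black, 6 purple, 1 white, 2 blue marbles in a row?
18! / (3! × 6! × 6! × 1! × 2!) = 1029188160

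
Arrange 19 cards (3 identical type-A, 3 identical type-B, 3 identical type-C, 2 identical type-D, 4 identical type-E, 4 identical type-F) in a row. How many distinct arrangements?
19! / (3! × 3! × 3! × 2! × 4! × 4!) = 488864376000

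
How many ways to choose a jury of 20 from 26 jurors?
C(26,20) = 26!/(20!×6!) = 230230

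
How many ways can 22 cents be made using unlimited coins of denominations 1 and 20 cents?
Coefficient of x^22 in 1/(1-x^1) · 1/(1-x^20). Use j coins of 20 for j = 0..⌊22/20⌋ = 1, the rest in 1s: 1 + 1 = 2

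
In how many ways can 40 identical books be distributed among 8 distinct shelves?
C(40+8-1, 8-1) = C(47, 7) = 62891499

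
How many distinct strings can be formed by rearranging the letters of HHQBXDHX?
8! / (3! × 2! × 1! × 1! × 1!) = 3360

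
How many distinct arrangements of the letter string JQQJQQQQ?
8! / (2! × 6!) = 28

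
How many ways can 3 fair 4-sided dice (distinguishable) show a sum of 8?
Coefficient of x^8 in (x + x² + ... + x^4)^3. By inclusion-exclusion on dice exceeding 4: Σ_j (-1)^j C(3,j)·C(8-1-4j, 2) = C(3,0)·C(7,2) - C(3,1)·C(3,2) = 1·21 - 3·3 = 12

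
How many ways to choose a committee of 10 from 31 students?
C(31,10) = 31!/(10!×21!) = 44352165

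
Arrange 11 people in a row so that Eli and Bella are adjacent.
Treat as block: (11-1)! × 2! = 3628800 × 2 = 7257600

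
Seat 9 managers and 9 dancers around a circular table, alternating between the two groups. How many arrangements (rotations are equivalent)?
Fix one of the managers: (9-1)! ways for the remaining managers, × 9! ways for the dancers = 40320 × 362880 = 14631321600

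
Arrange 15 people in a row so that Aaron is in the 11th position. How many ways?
Fix one position: (15-1)! = 87178291200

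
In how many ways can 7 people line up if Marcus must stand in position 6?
Fix one position: (7-1)! = 720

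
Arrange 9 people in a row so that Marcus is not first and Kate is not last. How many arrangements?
By inclusion-exclusion: 9! - 2×(9-1)! + (9-2)! = 362880 - 80640 + 5040 = 287280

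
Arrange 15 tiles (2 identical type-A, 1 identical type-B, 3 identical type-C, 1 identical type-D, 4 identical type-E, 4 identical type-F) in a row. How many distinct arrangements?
15! / (2! × 1! × 3! × 1! × 4! × 4!) = 189189000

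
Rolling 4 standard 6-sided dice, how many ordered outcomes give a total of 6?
Coefficient of x^6 in (x + x² + ... + x^6)^4. By inclusion-exclusion on dice exceeding 6: Σ_j (-1)^j C(4,j)·C(6-1-6j, 3) = C(4,0)·C(5,3) = 1·10 = 10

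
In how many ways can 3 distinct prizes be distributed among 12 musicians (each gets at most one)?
P(12,3) = 12!/(12-3)! = 1320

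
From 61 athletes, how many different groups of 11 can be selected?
C(61,11) = 61!/(11!×50!) = 418094152866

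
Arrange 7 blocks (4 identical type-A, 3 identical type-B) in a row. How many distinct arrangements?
7! / (4! × 3!) = 35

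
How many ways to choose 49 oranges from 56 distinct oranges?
C(56,49) = 56!/(49!×7!) = 231917400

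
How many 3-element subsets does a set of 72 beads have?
C(72,3) = 72!/(3!×69!) = 59640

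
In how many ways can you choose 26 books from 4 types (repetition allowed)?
C(26+4-1, 4-1) = C(29, 3) = 3654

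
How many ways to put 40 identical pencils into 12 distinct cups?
C(40+12-1, 12-1) = C(51, 11) = 47626016970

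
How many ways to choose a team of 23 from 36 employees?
C(36,23) = 36!/(23!×13!) = 2310789600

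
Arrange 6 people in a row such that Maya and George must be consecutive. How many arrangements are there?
Treat the 2 as one block: (6-2+1)! × 2! = 120 × 2 = 240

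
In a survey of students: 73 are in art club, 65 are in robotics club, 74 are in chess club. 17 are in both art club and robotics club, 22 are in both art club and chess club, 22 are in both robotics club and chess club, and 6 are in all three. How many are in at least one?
|A∪B∪C| = 73+65+74-17-22-22+6 = 157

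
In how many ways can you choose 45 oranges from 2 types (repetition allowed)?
C(45+2-1, 2-1) = C(46, 1) = 46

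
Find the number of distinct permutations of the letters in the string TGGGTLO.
7! / (2! × 1! × 1! × 3!) = 420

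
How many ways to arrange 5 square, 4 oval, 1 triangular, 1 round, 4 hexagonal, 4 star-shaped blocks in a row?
19! / (5! × 4! × 1! × 1! × 4! × 4!) = 73329656400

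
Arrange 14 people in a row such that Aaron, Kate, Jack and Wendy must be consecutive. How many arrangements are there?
Treat the 4 as one block: (14-4+1)! × 4! = 39916800 × 24 = 958003200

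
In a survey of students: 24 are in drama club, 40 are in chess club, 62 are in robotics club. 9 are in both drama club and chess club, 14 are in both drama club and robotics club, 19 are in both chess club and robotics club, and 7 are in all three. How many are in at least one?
|A∪B∪C| = 24+40+62-9-14-19+7 = 91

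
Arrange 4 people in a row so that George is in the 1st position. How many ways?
Fix one position: (4-1)! = 6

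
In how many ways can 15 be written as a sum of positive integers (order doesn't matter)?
Pentagonal recurrence p(n) = p(n-1) + p(n-2) - p(n-5) - p(n-7) + p(n-12) + p(n-15) - ... gives p(0..14) = 1, 1, 2, 3, 5, 7, 11, 15, 22, 30, 42, 56, 77, 101, 135. p(15) = p(14) + p(13) - p(10) - p(8) + p(3) + p(0) = 135 + 101 - 42 - 22 + 3 + 1 = 176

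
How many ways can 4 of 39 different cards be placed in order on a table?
P(39,4) = 39!/(39-4)! = 1974024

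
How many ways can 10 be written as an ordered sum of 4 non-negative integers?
C(10+4-1, 4-1) = C(13, 3) = 286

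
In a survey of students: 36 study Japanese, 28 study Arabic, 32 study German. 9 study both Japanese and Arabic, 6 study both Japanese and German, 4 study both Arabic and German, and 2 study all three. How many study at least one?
|A∪B∪C| = 36+28+32-9-6-4+2 = 79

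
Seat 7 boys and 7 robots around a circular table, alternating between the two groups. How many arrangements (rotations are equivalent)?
Fix one of the boys: (7-1)! ways for the remaining boys, × 7! ways for the robots = 720 × 5040 = 3628800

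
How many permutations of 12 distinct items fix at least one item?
Complement of the derangements. !12 = Σ_{j=0}^{12} (-1)^j·12!/j! = 479001600 - 479001600 + 239500800 - 79833600 + 19958400 - 3991680 + 665280 - 95040 + 11880 - 1320 + 132 - 12 + 1 = 176214841. 12! - !12 = 479001600 - 176214841 = 302786759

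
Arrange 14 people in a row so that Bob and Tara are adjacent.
Treat as block: (14-1)! × 2! = 6227020800 × 2 = 12454041600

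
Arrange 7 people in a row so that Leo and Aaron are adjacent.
Treat as block: (7-1)! × 2! = 720 × 2 = 1440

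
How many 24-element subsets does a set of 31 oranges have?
C(31,24) = 31!/(24!×7!) = 2629575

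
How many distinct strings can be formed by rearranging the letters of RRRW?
4! / (3! × 1!) = 4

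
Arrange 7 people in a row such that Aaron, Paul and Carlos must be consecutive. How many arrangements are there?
Treat the 3 as one block: (7-3+1)! × 3! = 120 × 6 = 720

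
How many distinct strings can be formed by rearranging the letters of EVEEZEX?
7! / (1! × 1! × 4! × 1!) = 210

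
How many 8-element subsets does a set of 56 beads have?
C(56,8) = 56!/(8!×48!) = 1420494075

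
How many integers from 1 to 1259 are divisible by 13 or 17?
⌊1259/13⌋ + ⌊1259/17⌋ - ⌊1259/221⌋ = 96 + 74 - 5 = 165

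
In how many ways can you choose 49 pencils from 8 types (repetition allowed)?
C(49+8-1, 8-1) = C(56, 7) = 231917400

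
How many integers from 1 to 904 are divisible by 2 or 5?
⌊904/2⌋ + ⌊904/5⌋ - ⌊904/10⌋ = 452 + 180 - 90 = 542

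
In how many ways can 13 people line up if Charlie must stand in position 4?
Fix one position: (13-1)! = 479001600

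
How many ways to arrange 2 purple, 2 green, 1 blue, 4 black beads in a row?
9! / (2! × 2! × 1! × 4!) = 3780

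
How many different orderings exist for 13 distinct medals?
13! = 6227020800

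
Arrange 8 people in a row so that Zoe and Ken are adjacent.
Treat as block: (8-1)! × 2! = 5040 × 2 = 10080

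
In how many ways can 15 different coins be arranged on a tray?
15! = 1307674368000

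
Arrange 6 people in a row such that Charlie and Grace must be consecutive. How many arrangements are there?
Treat the 2 as one block: (6-2+1)! × 2! = 120 × 2 = 240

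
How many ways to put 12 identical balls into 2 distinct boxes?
C(12+2-1, 2-1) = C(13, 1) = 13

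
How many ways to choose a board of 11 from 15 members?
C(15,11) = 15!/(11!×4!) = 1365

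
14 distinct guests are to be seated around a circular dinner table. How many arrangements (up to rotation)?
Circular: fix one position, arrange the rest. (14-1)! = 6227020800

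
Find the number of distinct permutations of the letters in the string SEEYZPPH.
8! / (1! × 1! × 2! × 1! × 1! × 2!) = 10080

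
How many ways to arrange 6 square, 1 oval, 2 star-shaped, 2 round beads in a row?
11! / (6! × 1! × 2! × 2!) = 13860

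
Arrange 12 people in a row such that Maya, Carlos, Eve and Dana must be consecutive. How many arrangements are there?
Treat the 4 as one block: (12-4+1)! × 4! = 362880 × 24 = 8709120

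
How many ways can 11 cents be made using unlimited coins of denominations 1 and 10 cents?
Coefficient of x^11 in 1/(1-x^1) · 1/(1-x^10). Use j coins of 10 for j = 0..⌊11/10⌋ = 1, the rest in 1s: 1 + 1 = 2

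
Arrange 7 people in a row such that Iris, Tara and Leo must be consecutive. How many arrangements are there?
Treat the 3 as one block: (7-3+1)! × 3! = 120 × 6 = 720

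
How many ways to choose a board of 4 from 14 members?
C(14,4) = 14!/(4!×10!) = 1001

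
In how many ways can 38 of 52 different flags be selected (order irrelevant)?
C(52,38) = 52!/(38!×14!) = 1768966344600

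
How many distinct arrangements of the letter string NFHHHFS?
7! / (1! × 1! × 3! × 2!) = 420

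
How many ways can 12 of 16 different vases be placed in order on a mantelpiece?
P(16,12) = 16!/(16-12)! = 871782912000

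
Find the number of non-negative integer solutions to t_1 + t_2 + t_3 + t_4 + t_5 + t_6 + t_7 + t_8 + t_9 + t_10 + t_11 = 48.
C(48+11-1, 11-1) = C(58, 10) = 52179482355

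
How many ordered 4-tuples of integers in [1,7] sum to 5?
Coefficient of x^5 in (x + x² + ... + x^7)^4. By inclusion-exclusion on dice exceeding 7: Σ_j (-1)^j C(4,j)·C(5-1-7j, 3) = C(4,0)·C(4,3) = 1·4 = 4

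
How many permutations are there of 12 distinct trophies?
12! = 479001600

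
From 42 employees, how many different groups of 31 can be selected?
C(42,31) = 42!/(31!×11!) = 4280561376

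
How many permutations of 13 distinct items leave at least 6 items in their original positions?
Exactly j fixed points: C(13,j)·!(13-j); sum over j ≥ 6 (derangement numbers via !m = (m-1)·(!(m-1) + !(m-2)): !0..!7 = 1, 0, 1, 2, 9, 44, 265, 1854). Σ_{j=6}^{13} C(13,j)·!(13-j) = C(13,6)·!7 + C(13,7)·!6 + C(13,8)·!5 + C(13,9)·!4 + C(13,10)·!3 + C(13,11)·!2 + C(13,12)·!1 + C(13,13)·!0 = 1716·1854 + 1716·265 + 1287·44 + 715·9 + 286·2 + 78·1 + 13·0 + 1·1 = 3699918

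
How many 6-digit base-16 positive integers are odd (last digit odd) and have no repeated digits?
Last∈{1,3,5,7,9,11,13,15}. Last=0: 0. Last nonzero: 8×14×P(14,4) = 2690688. Total = 2690688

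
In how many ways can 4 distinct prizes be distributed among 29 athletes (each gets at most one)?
P(29,4) = 29!/(29-4)! = 570024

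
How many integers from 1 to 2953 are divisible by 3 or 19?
⌊2953/3⌋ + ⌊2953/19⌋ - ⌊2953/57⌋ = 984 + 155 - 51 = 1088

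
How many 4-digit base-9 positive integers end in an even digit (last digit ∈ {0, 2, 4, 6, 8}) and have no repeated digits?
Last∈{0,2,4,6,8}. Last=0: 336. Last nonzero: 4×7×P(7,2) = 1176. Total = 1512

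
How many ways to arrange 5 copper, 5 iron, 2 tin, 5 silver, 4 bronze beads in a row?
21! / (5! × 5! × 2! × 5! × 4!) = 615969113760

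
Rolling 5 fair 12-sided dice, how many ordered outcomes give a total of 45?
Coefficient of x^45 in (x + x² + ... + x^12)^5. By inclusion-exclusion on dice exceeding 12: Σ_j (-1)^j C(5,j)·C(45-1-12j, 4) = C(5,0)·C(44,4) - C(5,1)·C(32,4) + C(5,2)·C(20,4) - C(5,3)·C(8,4) = 1·135751 - 5·35960 + 10·4845 - 10·70 = 3701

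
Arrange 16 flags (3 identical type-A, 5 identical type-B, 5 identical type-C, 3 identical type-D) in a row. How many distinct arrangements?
16! / (3! × 5! × 5! × 3!) = 40360320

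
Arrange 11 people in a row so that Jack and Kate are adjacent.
Treat as block: (11-1)! × 2! = 3628800 × 2 = 7257600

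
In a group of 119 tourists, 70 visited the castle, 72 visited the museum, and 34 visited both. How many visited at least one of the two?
|A∪B| = |A| + |B| - |A∩B| = 70 + 72 - 34 = 108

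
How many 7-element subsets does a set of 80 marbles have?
C(80,7) = 80!/(7!×73!) = 3176716400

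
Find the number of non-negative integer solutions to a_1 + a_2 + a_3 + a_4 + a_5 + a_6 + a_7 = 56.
C(56+7-1, 7-1) = C(62, 6) = 61474519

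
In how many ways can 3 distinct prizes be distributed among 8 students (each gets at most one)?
P(8,3) = 8!/(8-3)! = 336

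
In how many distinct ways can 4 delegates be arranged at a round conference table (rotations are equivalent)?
Circular: fix one position, arrange the rest. (4-1)! = 6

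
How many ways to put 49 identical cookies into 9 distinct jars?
C(49+9-1, 9-1) = C(57, 8) = 1652411475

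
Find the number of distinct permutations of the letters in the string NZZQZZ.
6! / (1! × 1! × 4!) = 30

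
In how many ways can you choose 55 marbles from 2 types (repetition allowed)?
C(55+2-1, 2-1) = C(56, 1) = 56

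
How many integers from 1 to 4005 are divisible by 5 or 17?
⌊4005/5⌋ + ⌊4005/17⌋ - ⌊4005/85⌋ = 801 + 235 - 47 = 989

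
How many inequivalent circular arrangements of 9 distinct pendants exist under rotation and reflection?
(9-1)!/2 = 40320/2 = 20160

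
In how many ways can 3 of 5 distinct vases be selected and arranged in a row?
P(5,3) = 5!/(5-3)! = 60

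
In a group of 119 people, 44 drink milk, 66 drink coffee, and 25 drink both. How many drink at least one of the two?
|A∪B| = |A| + |B| - |A∩B| = 44 + 66 - 25 = 85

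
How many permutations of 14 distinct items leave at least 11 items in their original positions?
Exactly j fixed points: C(14,j)·!(14-j); sum over j ≥ 11 (derangement numbers via !m = (m-1)·(!(m-1) + !(m-2)): !0..!3 = 1, 0, 1, 2). Σ_{j=11}^{14} C(14,j)·!(14-j) = C(14,11)·!3 + C(14,12)·!2 + C(14,13)·!1 + C(14,14)·!0 = 364·2 + 91·1 + 14·0 + 1·1 = 820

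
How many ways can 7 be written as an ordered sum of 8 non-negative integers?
C(7+8-1, 8-1) = C(14, 7) = 3432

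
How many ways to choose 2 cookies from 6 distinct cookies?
C(6,2) = 6!/(2!×4!) = 15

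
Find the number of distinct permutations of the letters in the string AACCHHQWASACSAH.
15! / (3! × 3! × 5! × 2! × 1! × 1!) = 151351200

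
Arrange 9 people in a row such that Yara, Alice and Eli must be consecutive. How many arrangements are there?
Treat the 3 as one block: (9-3+1)! × 3! = 5040 × 6 = 30240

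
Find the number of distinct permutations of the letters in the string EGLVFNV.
7! / (1! × 1! × 1! × 1! × 1! × 2!) = 2520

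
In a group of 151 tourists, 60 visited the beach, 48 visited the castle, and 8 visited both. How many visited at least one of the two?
|A∪B| = |A| + |B| - |A∩B| = 60 + 48 - 8 = 100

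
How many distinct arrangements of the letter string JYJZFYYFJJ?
10! / (1! × 3! × 4! × 2!) = 12600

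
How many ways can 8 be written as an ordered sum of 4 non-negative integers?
C(8+4-1, 4-1) = C(11, 3) = 165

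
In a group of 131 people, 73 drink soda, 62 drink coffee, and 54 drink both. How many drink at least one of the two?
|A∪B| = |A| + |B| - |A∩B| = 73 + 62 - 54 = 81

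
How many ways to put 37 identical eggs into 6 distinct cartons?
C(37+6-1, 6-1) = C(42, 5) = 850668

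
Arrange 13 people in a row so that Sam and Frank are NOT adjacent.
Total - adjacent = 13! - (13-1)!×2 = 6227020800 - 958003200 = 5269017600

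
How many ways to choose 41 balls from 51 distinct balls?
C(51,41) = 51!/(41!×10!) = 12777711870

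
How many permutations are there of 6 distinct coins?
6! = 720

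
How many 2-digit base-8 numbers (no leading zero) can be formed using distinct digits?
First digit: 7 choices (nonzero). Then descending: 7 × 7 = 49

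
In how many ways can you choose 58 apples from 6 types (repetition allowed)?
C(58+6-1, 6-1) = C(63, 5) = 7028847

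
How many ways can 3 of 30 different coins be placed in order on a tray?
P(30,3) = 30!/(30-3)! = 24360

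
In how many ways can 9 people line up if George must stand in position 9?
Fix one position: (9-1)! = 40320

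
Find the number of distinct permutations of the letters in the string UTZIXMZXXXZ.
11! / (3! × 1! × 4! × 1! × 1! × 1!) = 277200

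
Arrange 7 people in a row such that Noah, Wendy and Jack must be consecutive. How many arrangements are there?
Treat the 3 as one block: (7-3+1)! × 3! = 120 × 6 = 720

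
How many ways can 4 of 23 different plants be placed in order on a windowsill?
P(23,4) = 23!/(23-4)! = 212520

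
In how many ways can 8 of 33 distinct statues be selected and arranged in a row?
P(33,8) = 33!/(33-8)! = 559809169920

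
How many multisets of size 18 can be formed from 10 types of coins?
C(18+10-1, 10-1) = C(27, 9) = 4686825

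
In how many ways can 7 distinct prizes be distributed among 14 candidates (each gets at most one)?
P(14,7) = 14!/(14-7)! = 17297280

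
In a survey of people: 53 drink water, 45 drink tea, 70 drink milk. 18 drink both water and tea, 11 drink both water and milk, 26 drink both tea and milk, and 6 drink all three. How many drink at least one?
|A∪B∪C| = 53+45+70-18-11-26+6 = 119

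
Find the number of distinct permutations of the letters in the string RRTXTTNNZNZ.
11! / (3! × 3! × 1! × 2! × 2!) = 277200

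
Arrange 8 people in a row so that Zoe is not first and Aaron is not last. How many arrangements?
By inclusion-exclusion: 8! - 2×(8-1)! + (8-2)! = 40320 - 10080 + 720 = 30960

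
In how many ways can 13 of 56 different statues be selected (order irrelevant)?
C(56,13) = 56!/(13!×43!) = 1889912732400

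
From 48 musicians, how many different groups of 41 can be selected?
C(48,41) = 48!/(41!×7!) = 73629072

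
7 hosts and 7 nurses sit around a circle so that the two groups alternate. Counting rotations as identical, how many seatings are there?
Fix one of the hosts: (7-1)! ways for the remaining hosts, × 7! ways for the nurses = 720 × 5040 = 3628800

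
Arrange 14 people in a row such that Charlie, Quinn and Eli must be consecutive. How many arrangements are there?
Treat the 3 as one block: (14-3+1)! × 3! = 479001600 × 6 = 2874009600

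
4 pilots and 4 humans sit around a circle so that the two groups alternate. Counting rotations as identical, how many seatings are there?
Fix one of the pilots: (4-1)! ways for the remaining pilots, × 4! ways for the humans = 6 × 24 = 144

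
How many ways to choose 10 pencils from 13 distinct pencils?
C(13,10) = 13!/(10!×3!) = 286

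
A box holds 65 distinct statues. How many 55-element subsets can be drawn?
C(65,55) = 65!/(55!×10!) = 179013799328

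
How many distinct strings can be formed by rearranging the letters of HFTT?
4! / (2! × 1! × 1!) = 12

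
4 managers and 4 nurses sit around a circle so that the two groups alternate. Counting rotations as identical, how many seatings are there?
Fix one of the managers: (4-1)! ways for the remaining managers, × 4! ways for the nurses = 6 × 24 = 144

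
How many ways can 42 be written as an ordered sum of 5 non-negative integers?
C(42+5-1, 5-1) = C(46, 4) = 163185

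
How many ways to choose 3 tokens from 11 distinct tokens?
C(11,3) = 11!/(3!×8!) = 165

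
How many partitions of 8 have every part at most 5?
Let r_j(i) = number of partitions of i into parts ≤ j, for i = 0..8. r_1(i) = 1 for all i; r_j(i) = r_{j-1}(i) + r_j(i-j). Rows j = 2..5: ≤2: 1 1 2 2 3 3 4 4 5; ≤3: 1 1 2 3 4 5 7 8 10; ≤4: 1 1 2 3 5 6 9 11 15; ≤5: 1 1 2 3 5 7 10 13 18. r_5(8) = 18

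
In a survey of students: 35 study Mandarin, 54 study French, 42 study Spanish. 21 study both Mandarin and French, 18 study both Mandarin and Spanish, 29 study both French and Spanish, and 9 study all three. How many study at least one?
|A∪B∪C| = 35+54+42-21-18-29+9 = 72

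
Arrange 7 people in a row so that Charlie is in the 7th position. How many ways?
Fix one position: (7-1)! = 720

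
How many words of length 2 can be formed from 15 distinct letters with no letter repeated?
P(15,2) = 15!/(15-2)! = 210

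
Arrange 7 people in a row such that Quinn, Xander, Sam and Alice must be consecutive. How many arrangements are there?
Treat the 4 as one block: (7-4+1)! × 4! = 24 × 24 = 576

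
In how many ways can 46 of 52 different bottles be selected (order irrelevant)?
C(52,46) = 52!/(46!×6!) = 20358520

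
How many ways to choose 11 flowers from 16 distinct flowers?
C(16,11) = 16!/(11!×5!) = 4368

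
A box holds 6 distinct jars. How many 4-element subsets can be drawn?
C(6,4) = 6!/(4!×2!) = 15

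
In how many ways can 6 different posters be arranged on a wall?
6! = 720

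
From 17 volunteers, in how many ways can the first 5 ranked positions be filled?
P(17,5) = 17!/(17-5)! = 742560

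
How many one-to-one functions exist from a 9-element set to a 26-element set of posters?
P(26,9) = 26!/(26-9)! = 1133836704000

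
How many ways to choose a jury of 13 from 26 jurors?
C(26,13) = 26!/(13!×13!) = 10400600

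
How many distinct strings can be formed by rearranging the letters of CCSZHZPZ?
8! / (1! × 1! × 2! × 1! × 3!) = 3360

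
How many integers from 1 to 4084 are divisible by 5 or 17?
⌊4084/5⌋ + ⌊4084/17⌋ - ⌊4084/85⌋ = 816 + 240 - 48 = 1008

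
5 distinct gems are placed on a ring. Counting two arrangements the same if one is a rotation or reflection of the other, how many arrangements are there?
(5-1)!/2 = 24/2 = 12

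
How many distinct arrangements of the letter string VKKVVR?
6! / (2! × 1! × 3!) = 60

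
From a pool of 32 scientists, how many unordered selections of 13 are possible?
C(32,13) = 32!/(13!×19!) = 347373600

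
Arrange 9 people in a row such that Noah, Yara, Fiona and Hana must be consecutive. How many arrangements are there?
Treat the 4 as one block: (9-4+1)! × 4! = 720 × 24 = 17280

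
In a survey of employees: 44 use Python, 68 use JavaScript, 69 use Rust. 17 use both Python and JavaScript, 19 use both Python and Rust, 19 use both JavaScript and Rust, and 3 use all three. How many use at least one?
|A∪B∪C| = 44+68+69-17-19-19+3 = 129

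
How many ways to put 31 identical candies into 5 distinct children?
C(31+5-1, 5-1) = C(35, 4) = 52360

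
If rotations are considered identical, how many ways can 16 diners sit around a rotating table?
Circular: fix one position, arrange the rest. (16-1)! = 1307674368000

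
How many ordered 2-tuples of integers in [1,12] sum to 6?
Coefficient of x^6 in (x + x² + ... + x^12)^2. By inclusion-exclusion on dice exceeding 12: Σ_j (-1)^j C(2,j)·C(6-1-12j, 1) = C(2,0)·C(5,1) = 1·5 = 5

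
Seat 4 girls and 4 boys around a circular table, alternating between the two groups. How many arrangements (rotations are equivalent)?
Fix one of the girls: (4-1)! ways for the remaining girls, × 4! ways for the boys = 6 × 24 = 144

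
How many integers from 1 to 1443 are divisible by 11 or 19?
⌊1443/11⌋ + ⌊1443/19⌋ - ⌊1443/209⌋ = 131 + 75 - 6 = 200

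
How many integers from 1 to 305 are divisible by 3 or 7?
⌊305/3⌋ + ⌊305/7⌋ - ⌊305/21⌋ = 101 + 43 - 14 = 130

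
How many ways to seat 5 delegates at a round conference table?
Circular: fix one position, arrange the rest. (5-1)! = 24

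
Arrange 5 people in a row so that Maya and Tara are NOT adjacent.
Total - adjacent = 5! - (5-1)!×2 = 120 - 48 = 72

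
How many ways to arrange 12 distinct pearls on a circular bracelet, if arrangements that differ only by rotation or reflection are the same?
(12-1)!/2 = 39916800/2 = 19958400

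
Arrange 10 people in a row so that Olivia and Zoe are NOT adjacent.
Total - adjacent = 10! - (10-1)!×2 = 3628800 - 725760 = 2903040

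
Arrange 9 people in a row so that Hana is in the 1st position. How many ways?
Fix one position: (9-1)! = 40320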